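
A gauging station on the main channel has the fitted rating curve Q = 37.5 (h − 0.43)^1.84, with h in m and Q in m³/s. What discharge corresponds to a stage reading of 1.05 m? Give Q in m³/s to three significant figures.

15.6 m³/s

Q = 37.5 × (1.05 − 0.43)^1.84 = 37.5 × 0.62^1.84 = 15.56 m³/s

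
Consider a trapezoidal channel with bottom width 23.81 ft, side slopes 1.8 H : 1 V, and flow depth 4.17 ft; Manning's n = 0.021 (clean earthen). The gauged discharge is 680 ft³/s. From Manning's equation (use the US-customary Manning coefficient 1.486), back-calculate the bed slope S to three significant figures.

0.00115

A = (b + z·y)·y = (23.81 + 1.8×4.17)×4.17 = 130.6 ft²
P = b + 2y√(1+z²) = 23.81 + 2×4.17×√(1+1.8²) = 40.98 ft
R = A/P = 130.6/40.98 = 3.186 ft
S = (Q·n / (1.486·A·R^(2/3)))² = (680×0.021 / (1.486×130.6×2.165))² = 0.001155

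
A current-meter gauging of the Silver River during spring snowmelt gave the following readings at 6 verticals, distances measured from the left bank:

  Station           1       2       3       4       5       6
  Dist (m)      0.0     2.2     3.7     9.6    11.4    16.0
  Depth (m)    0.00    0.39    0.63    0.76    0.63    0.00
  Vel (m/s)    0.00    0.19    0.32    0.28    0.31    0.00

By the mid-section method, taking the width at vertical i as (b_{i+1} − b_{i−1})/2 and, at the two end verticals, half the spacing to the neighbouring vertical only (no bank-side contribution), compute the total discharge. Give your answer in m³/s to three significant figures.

2.33 m³/s

w_2 = (3.7 − 0.0)/2 = 1.85 m; q_2 = 0.19 × 0.39 × 1.85 = 0.1371 m³/s
w_3 = (9.6 − 2.2)/2 = 3.7 m; q_3 = 0.32 × 0.63 × 3.7 = 0.7459 m³/s
w_4 = (11.4 − 3.7)/2 = 3.85 m; q_4 = 0.28 × 0.76 × 3.85 = 0.8193 m³/s
w_5 = (16.0 − 9.6)/2 = 3.2 m; q_5 = 0.31 × 0.63 × 3.2 = 0.6250 m³/s
Stations 1, 6 contribute zero (depth or velocity is 0).
Q = Σ qᵢ = 2.327 m³/s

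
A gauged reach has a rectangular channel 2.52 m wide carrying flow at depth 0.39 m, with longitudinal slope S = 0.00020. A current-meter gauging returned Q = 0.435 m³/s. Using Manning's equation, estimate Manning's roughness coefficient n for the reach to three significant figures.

0.0142

A = b·y = 2.52 × 0.39 = 0.9828 m²
P = b + 2y = 2.52 + 2×0.39 = 3.300 m
R = A/P = 0.9828/3.300 = 0.2978 m
n = (1/Q)·A·R^(2/3)·S^(1/2) = (1/0.435) × 0.9828 × 0.4460 × 0.01414 = 0.01425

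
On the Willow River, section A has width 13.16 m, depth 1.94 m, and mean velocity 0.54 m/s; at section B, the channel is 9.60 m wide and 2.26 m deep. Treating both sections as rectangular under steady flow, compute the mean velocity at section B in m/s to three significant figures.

0.635 m/s

Q = A₁V₁ = (13.16×1.94) × 0.54 = 13.79 m³/s
A₂ = 9.60 × 2.26 = 21.70 m²
V₂ = Q/A₂ = 13.79/21.70 = 0.6354 m/s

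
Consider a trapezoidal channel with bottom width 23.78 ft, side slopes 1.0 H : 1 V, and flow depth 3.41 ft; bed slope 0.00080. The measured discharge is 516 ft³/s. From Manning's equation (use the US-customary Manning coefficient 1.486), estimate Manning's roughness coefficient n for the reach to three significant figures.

A = (b + z·y)·y = (23.78 + 1.0×3.41)×3.41 = 92.72 ft²
P = b + 2y√(1+z²) = 23.78 + 2×3.41×√(1+1.0²) = 33.42 ft
R = A/P = 92.72/33.42 = 2.774 ft
n = (1.486/Q)·A·R^(2/3)·S^(1/2) = (1.486/516) × 92.72 × 1.974 × 0.02828 = 0.01491

0.0149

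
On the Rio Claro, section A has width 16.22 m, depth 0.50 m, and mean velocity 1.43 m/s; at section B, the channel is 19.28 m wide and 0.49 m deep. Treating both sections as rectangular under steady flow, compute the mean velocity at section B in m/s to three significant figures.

Q = A₁V₁ = (16.22×0.50) × 1.43 = 11.60 m³/s
A₂ = 19.28 × 0.49 = 9.447 m²
V₂ = Q/A₂ = 11.60/9.447 = 1.228 m/s

1.23 m/s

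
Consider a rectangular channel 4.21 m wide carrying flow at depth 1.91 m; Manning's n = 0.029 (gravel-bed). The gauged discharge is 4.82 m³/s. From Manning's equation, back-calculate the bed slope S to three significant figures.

0.000302

A = b·y = 4.21 × 1.91 = 8.041 m²
P = b + 2y = 4.21 + 2×1.91 = 8.030 m
R = A/P = 8.041/8.030 = 1.001 m
S = (Q·n / (1·A·R^(2/3)))² = (4.82×0.029 / (1×8.041×1.001))² = 0.0003016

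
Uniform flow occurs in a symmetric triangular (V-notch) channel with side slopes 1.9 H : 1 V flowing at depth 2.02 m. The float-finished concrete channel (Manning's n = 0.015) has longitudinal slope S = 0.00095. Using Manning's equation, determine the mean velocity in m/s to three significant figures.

A = z·y² = 1.9×2.02² = 7.753 m²
P = 2y√(1+z²) = 2×2.02×√(1+1.9²) = 8.674 m
R = A/P = 7.753/8.674 = 0.8938 m
Q = (1/n)·A·R^(2/3)·S^(1/2) = (1/0.015) × 7.753 × 0.8938^(2/3) × 0.00095^(1/2) = 14.78 m³/s
V = Q/A = 14.78/7.753 = 1.907 m/s

1.91 m/s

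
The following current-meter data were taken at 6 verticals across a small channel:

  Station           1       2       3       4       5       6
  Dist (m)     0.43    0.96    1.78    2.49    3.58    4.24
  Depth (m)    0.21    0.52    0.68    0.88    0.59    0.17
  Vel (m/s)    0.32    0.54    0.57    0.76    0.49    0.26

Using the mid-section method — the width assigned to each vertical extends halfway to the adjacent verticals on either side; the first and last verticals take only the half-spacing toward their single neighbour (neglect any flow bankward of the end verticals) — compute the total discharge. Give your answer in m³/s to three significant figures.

w_1 = (0.96 − 0.43)/2 = 0.265 m; q_1 = 0.32 × 0.21 × 0.265 = 0.01781 m³/s
w_2 = (1.78 − 0.43)/2 = 0.675 m; q_2 = 0.54 × 0.52 × 0.675 = 0.1895 m³/s
w_3 = (2.49 − 0.96)/2 = 0.765 m; q_3 = 0.57 × 0.68 × 0.765 = 0.2965 m³/s
w_4 = (3.58 − 1.78)/2 = 0.9 m; q_4 = 0.76 × 0.88 × 0.9 = 0.6019 m³/s
w_5 = (4.24 − 2.49)/2 = 0.875 m; q_5 = 0.49 × 0.59 × 0.875 = 0.2530 m³/s
w_6 = (4.24 − 3.58)/2 = 0.33 m; q_6 = 0.26 × 0.17 × 0.33 = 0.01459 m³/s
Q = Σ qᵢ = 1.373 m³/s

1.37 m³/s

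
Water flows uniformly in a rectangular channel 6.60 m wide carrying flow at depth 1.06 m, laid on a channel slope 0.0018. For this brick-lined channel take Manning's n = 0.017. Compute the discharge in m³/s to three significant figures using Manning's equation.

A = b·y = 6.60 × 1.06 = 6.996 m²
P = b + 2y = 6.60 + 2×1.06 = 8.720 m
R = A/P = 6.996/8.720 = 0.8023 m
Q = (1/n)·A·R^(2/3)·S^(1/2) = (1/0.017) × 6.996 × 0.8023^(2/3) × 0.0018^(1/2) = 15.08 m³/s

15.1 m³/s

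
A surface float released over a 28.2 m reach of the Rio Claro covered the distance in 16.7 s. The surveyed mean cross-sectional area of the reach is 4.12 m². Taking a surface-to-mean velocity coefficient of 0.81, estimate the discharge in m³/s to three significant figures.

v_surface = L / t̄ = 28.2 / 16.7 = 1.689 m/s
v_mean = 0.81 × 1.689 = 1.368 m/s
Q = A × v_mean = 4.12 × 1.368 = 5.635 m³/s

5.64 m³/s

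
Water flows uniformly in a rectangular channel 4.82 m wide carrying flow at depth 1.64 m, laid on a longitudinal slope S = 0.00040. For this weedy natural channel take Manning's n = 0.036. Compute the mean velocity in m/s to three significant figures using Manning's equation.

A = b·y = 4.82 × 1.64 = 7.905 m²
P = b + 2y = 4.82 + 2×1.64 = 8.100 m
R = A/P = 7.905/8.100 = 0.9759 m
Q = (1/n)·A·R^(2/3)·S^(1/2) = (1/0.036) × 7.905 × 0.9759^(2/3) × 0.00040^(1/2) = 4.321 m³/s
V = Q/A = 4.321/7.905 = 0.5466 m/s

0.547 m/s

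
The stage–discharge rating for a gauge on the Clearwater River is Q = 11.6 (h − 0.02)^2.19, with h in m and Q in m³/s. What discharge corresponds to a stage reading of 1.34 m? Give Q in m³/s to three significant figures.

21.3 m³/s

Q = 11.6 × (1.34 − 0.02)^2.19 = 11.6 × 1.32^2.19 = 21.31 m³/s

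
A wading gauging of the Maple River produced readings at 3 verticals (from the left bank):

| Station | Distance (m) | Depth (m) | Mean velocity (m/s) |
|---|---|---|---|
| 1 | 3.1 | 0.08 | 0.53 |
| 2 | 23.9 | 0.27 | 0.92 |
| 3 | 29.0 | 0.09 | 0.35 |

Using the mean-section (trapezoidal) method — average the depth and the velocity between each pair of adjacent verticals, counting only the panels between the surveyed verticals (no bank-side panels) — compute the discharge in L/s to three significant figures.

Panel 1-2: Δb = 20.8 m, d̄ = (0.08+0.27)/2 = 0.175, v̄ = (0.53+0.92)/2 = 0.725 → q = 20.8×0.175×0.725 = 2.639 m³/s
Panel 2-3: Δb = 5.1 m, d̄ = (0.27+0.09)/2 = 0.18, v̄ = (0.92+0.35)/2 = 0.635 → q = 5.1×0.18×0.635 = 0.5829 m³/s
Q = Σ q = 3.222 m³/s
= 3.222 × 1000 = 3222 L/s

3220 L/s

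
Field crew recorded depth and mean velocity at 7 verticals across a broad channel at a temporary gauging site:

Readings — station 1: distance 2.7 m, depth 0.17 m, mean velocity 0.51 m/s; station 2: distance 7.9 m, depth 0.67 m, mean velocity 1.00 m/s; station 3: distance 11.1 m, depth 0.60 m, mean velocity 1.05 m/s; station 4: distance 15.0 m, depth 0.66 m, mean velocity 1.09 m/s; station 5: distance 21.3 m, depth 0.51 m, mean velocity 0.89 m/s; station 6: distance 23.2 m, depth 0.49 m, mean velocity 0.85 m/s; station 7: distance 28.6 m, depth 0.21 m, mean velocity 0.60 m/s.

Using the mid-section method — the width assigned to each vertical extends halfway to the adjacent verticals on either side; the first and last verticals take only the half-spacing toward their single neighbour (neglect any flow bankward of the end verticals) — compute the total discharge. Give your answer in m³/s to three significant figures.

w_1 = (7.9 − 2.7)/2 = 2.6 m; q_1 = 0.51 × 0.17 × 2.6 = 0.2254 m³/s
w_2 = (11.1 − 2.7)/2 = 4.2 m; q_2 = 1.00 × 0.67 × 4.2 = 2.814 m³/s
w_3 = (15.0 − 7.9)/2 = 3.55 m; q_3 = 1.05 × 0.60 × 3.55 = 2.237 m³/s
w_4 = (21.3 − 11.1)/2 = 5.1 m; q_4 = 1.09 × 0.66 × 5.1 = 3.669 m³/s
w_5 = (23.2 − 15.0)/2 = 4.1 m; q_5 = 0.89 × 0.51 × 4.1 = 1.861 m³/s
w_6 = (28.6 − 21.3)/2 = 3.65 m; q_6 = 0.85 × 0.49 × 3.65 = 1.520 m³/s
w_7 = (28.6 − 23.2)/2 = 2.7 m; q_7 = 0.60 × 0.21 × 2.7 = 0.3402 m³/s
Q = Σ qᵢ = 12.67 m³/s

12.7 m³/s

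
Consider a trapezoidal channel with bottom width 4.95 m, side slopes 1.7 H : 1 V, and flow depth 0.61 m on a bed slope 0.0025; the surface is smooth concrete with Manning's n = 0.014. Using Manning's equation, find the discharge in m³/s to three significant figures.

8.18 m³/s

A = (b + z·y)·y = (4.95 + 1.7×0.61)×0.61 = 3.652 m²
P = b + 2y√(1+z²) = 4.95 + 2×0.61×√(1+1.7²) = 7.356 m
R = A/P = 3.652/7.356 = 0.4965 m
Q = (1/n)·A·R^(2/3)·S^(1/2) = (1/0.014) × 3.652 × 0.4965^(2/3) × 0.0025^(1/2) = 8.178 m³/s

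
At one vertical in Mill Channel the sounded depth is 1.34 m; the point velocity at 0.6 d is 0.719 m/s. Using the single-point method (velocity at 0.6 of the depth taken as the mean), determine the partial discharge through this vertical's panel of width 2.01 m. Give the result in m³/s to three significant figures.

v̄ = v₀.₆ = 0.719 m/s
q = v̄ × d × w = 0.7190 × 1.34 × 2.01 = 1.937 m³/s

1.94 m³/s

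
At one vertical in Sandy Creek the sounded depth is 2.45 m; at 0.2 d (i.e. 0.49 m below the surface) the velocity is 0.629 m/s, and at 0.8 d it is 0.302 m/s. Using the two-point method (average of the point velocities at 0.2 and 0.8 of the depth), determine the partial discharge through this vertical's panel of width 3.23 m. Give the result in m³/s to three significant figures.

v̄ = (0.629 + 0.302) / 2 = 0.4655 m/s
q = v̄ × d × w = 0.4655 × 2.45 × 3.23 = 3.684 m³/s

3.68 m³/s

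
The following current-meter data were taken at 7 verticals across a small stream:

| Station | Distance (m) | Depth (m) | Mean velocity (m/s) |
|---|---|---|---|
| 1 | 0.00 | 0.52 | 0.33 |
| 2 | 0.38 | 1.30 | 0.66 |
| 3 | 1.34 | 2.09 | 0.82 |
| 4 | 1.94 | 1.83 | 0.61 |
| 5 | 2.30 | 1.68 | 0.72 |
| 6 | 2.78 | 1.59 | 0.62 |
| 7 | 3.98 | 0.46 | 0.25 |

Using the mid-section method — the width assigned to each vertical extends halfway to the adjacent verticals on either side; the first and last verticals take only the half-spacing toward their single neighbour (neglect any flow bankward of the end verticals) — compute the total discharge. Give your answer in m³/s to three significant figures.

w_1 = (0.38 − 0.00)/2 = 0.19 m; q_1 = 0.33 × 0.52 × 0.19 = 0.03260 m³/s
w_2 = (1.34 − 0.00)/2 = 0.67 m; q_2 = 0.66 × 1.30 × 0.67 = 0.5749 m³/s
w_3 = (1.94 − 0.38)/2 = 0.78 m; q_3 = 0.82 × 2.09 × 0.78 = 1.337 m³/s
w_4 = (2.30 − 1.34)/2 = 0.48 m; q_4 = 0.61 × 1.83 × 0.48 = 0.5358 m³/s
w_5 = (2.78 − 1.94)/2 = 0.42 m; q_5 = 0.72 × 1.68 × 0.42 = 0.5080 m³/s
w_6 = (3.98 − 2.30)/2 = 0.84 m; q_6 = 0.62 × 1.59 × 0.84 = 0.8281 m³/s
w_7 = (3.98 − 2.78)/2 = 0.6 m; q_7 = 0.25 × 0.46 × 0.6 = 0.06900 m³/s
Q = Σ qᵢ = 3.885 m³/s

3.89 m³/s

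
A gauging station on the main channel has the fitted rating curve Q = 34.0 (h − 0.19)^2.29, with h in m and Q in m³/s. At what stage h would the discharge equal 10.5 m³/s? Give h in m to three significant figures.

h − h₀ = (Q/C)^(1/b) = (10.5/34.0)^(1/2.29) = 0.5986 m
h = 0.19 + 0.5986 = 0.7886 m

0.789 m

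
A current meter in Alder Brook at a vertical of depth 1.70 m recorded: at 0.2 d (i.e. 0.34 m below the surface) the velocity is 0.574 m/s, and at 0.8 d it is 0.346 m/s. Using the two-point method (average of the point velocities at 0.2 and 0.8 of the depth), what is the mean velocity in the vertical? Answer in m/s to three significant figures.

0.460 m/s

v̄ = (0.574 + 0.346) / 2 = 0.4600 m/s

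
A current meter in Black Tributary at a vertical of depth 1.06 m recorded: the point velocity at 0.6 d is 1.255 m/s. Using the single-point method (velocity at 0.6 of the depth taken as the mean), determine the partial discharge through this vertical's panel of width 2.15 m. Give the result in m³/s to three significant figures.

v̄ = v₀.₆ = 1.255 m/s
q = v̄ × d × w = 1.255 × 1.06 × 2.15 = 2.860 m³/s

2.86 m³/s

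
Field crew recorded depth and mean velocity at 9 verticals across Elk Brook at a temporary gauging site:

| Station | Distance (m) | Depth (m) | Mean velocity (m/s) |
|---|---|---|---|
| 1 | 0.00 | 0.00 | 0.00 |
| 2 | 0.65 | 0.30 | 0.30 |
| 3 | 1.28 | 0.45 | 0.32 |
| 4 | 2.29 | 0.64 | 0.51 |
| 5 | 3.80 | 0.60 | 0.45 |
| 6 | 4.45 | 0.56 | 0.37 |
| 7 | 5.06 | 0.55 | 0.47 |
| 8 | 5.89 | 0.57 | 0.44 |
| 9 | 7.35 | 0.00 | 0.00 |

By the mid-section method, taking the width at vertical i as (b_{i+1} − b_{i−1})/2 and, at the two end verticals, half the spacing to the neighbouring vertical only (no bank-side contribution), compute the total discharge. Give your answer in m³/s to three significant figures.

1.48 m³/s

w_2 = (1.28 − 0.00)/2 = 0.64 m; q_2 = 0.30 × 0.30 × 0.64 = 0.05760 m³/s
w_3 = (2.29 − 0.65)/2 = 0.82 m; q_3 = 0.32 × 0.45 × 0.82 = 0.1181 m³/s
w_4 = (3.80 − 1.28)/2 = 1.26 m; q_4 = 0.51 × 0.64 × 1.26 = 0.4113 m³/s
w_5 = (4.45 − 2.29)/2 = 1.08 m; q_5 = 0.45 × 0.60 × 1.08 = 0.2916 m³/s
w_6 = (5.06 − 3.80)/2 = 0.63 m; q_6 = 0.37 × 0.56 × 0.63 = 0.1305 m³/s
w_7 = (5.89 − 4.45)/2 = 0.72 m; q_7 = 0.47 × 0.55 × 0.72 = 0.1861 m³/s
w_8 = (7.35 − 5.06)/2 = 1.145 m; q_8 = 0.44 × 0.57 × 1.145 = 0.2872 m³/s
Stations 1, 9 contribute zero (depth or velocity is 0).
Q = Σ qᵢ = 1.482 m³/s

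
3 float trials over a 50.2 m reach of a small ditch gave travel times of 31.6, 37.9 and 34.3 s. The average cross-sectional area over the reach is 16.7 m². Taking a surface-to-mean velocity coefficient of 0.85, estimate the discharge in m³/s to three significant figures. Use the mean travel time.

t̄ = (31.6 + 37.9 + 34.3) / 3 = 34.6 s
v_surface = L / t̄ = 50.2 / 34.6 = 1.451 m/s
v_mean = 0.85 × 1.451 = 1.233 m/s
Q = A × v_mean = 16.7 × 1.233 = 20.60 m³/s

20.6 m³/s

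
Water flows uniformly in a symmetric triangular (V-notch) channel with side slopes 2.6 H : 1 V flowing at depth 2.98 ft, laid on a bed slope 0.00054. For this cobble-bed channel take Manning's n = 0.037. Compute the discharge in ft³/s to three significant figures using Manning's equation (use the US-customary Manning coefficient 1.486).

A = z·y² = 2.6×2.98² = 23.09 ft²
P = 2y√(1+z²) = 2×2.98×√(1+2.6²) = 16.60 ft
R = A/P = 23.09/16.60 = 1.391 ft
Q = (1.486/n)·A·R^(2/3)·S^(1/2) = (1.486/0.037) × 23.09 × 1.391^(2/3) × 0.00054^(1/2) = 26.85 ft³/s

26.8 ft³/s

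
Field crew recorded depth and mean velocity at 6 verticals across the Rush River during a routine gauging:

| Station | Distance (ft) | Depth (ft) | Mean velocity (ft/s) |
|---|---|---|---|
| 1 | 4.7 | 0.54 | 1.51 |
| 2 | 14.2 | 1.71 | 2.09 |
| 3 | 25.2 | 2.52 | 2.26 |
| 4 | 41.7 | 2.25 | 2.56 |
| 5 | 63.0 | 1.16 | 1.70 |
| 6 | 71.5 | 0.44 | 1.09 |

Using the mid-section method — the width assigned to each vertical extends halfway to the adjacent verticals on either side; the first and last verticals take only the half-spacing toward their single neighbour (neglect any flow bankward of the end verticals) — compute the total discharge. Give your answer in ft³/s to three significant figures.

259 ft³/s

w_1 = (14.2 − 4.7)/2 = 4.75 ft; q_1 = 1.51 × 0.54 × 4.75 = 3.873 ft³/s
w_2 = (25.2 − 4.7)/2 = 10.25 ft; q_2 = 2.09 × 1.71 × 10.25 = 36.63 ft³/s
w_3 = (41.7 − 14.2)/2 = 13.75 ft; q_3 = 2.26 × 2.52 × 13.75 = 78.31 ft³/s
w_4 = (63.0 − 25.2)/2 = 18.9 ft; q_4 = 2.56 × 2.25 × 18.9 = 108.9 ft³/s
w_5 = (71.5 − 41.7)/2 = 14.9 ft; q_5 = 1.70 × 1.16 × 14.9 = 29.38 ft³/s
w_6 = (71.5 − 63.0)/2 = 4.25 ft; q_6 = 1.09 × 0.44 × 4.25 = 2.038 ft³/s
Q = Σ qᵢ = 259.1 ft³/s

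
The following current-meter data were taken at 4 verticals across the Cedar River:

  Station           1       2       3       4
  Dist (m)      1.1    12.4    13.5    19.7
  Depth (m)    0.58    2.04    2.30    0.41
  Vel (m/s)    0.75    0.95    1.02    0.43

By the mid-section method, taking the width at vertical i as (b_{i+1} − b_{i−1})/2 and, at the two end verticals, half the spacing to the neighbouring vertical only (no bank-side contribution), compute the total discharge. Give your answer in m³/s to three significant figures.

23.6 m³/s

w_1 = (12.4 − 1.1)/2 = 5.65 m; q_1 = 0.75 × 0.58 × 5.65 = 2.458 m³/s
w_2 = (13.5 − 1.1)/2 = 6.2 m; q_2 = 0.95 × 2.04 × 6.2 = 12.02 m³/s
w_3 = (19.7 − 12.4)/2 = 3.65 m; q_3 = 1.02 × 2.30 × 3.65 = 8.563 m³/s
w_4 = (19.7 − 13.5)/2 = 3.1 m; q_4 = 0.43 × 0.41 × 3.1 = 0.5465 m³/s
Q = Σ qᵢ = 23.58 m³/s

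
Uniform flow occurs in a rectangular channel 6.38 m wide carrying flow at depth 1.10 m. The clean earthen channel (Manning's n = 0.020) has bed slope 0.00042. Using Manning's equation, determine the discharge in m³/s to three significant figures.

A = b·y = 6.38 × 1.10 = 7.018 m²
P = b + 2y = 6.38 + 2×1.10 = 8.580 m
R = A/P = 7.018/8.580 = 0.8179 m
Q = (1/n)·A·R^(2/3)·S^(1/2) = (1/0.020) × 7.018 × 0.8179^(2/3) × 0.00042^(1/2) = 6.290 m³/s

6.29 m³/s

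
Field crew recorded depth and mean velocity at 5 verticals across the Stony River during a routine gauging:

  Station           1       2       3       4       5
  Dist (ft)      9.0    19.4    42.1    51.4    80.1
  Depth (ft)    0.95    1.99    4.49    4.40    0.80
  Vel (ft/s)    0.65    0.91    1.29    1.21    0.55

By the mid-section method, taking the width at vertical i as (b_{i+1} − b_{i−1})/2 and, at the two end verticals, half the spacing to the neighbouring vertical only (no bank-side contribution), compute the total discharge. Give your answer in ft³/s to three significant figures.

w_1 = (19.4 − 9.0)/2 = 5.2 ft; q_1 = 0.65 × 0.95 × 5.2 = 3.211 ft³/s
w_2 = (42.1 − 9.0)/2 = 16.55 ft; q_2 = 0.91 × 1.99 × 16.55 = 29.97 ft³/s
w_3 = (51.4 − 19.4)/2 = 16 ft; q_3 = 1.29 × 4.49 × 16 = 92.67 ft³/s
w_4 = (80.1 − 42.1)/2 = 19 ft; q_4 = 1.21 × 4.40 × 19 = 101.2 ft³/s
w_5 = (80.1 − 51.4)/2 = 14.35 ft; q_5 = 0.55 × 0.80 × 14.35 = 6.314 ft³/s
Q = Σ qᵢ = 233.3 ft³/s

233 ft³/s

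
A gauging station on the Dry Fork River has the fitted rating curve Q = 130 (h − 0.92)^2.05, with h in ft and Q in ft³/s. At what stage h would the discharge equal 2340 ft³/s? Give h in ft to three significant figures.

5.02 ft

h − h₀ = (Q/C)^(1/b) = (2340/130)^(1/2.05) = 4.096 ft
h = 0.92 + 4.096 = 5.016 ft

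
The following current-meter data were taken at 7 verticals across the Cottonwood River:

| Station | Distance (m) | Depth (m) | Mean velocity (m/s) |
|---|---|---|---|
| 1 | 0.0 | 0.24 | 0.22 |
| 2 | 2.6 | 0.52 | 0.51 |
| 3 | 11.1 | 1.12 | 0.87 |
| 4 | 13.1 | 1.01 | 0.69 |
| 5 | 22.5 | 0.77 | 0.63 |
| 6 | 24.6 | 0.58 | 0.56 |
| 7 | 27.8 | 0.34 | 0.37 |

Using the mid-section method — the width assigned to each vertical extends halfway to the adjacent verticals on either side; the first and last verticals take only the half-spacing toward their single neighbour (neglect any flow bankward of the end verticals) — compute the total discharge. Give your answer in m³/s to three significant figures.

w_1 = (2.6 − 0.0)/2 = 1.3 m; q_1 = 0.22 × 0.24 × 1.3 = 0.06864 m³/s
w_2 = (11.1 − 0.0)/2 = 5.55 m; q_2 = 0.51 × 0.52 × 5.55 = 1.472 m³/s
w_3 = (13.1 − 2.6)/2 = 5.25 m; q_3 = 0.87 × 1.12 × 5.25 = 5.116 m³/s
w_4 = (22.5 − 11.1)/2 = 5.7 m; q_4 = 0.69 × 1.01 × 5.7 = 3.972 m³/s
w_5 = (24.6 − 13.1)/2 = 5.75 m; q_5 = 0.63 × 0.77 × 5.75 = 2.789 m³/s
w_6 = (27.8 − 22.5)/2 = 2.65 m; q_6 = 0.56 × 0.58 × 2.65 = 0.8607 m³/s
w_7 = (27.8 − 24.6)/2 = 1.6 m; q_7 = 0.37 × 0.34 × 1.6 = 0.2013 m³/s
Q = Σ qᵢ = 14.48 m³/s

14.5 m³/s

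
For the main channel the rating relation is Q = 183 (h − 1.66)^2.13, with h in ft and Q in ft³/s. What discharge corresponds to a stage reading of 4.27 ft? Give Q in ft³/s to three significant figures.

Q = 183 × (4.27 − 1.66)^2.13 = 183 × 2.61^2.13 = 1412 ft³/s

1410 ft³/s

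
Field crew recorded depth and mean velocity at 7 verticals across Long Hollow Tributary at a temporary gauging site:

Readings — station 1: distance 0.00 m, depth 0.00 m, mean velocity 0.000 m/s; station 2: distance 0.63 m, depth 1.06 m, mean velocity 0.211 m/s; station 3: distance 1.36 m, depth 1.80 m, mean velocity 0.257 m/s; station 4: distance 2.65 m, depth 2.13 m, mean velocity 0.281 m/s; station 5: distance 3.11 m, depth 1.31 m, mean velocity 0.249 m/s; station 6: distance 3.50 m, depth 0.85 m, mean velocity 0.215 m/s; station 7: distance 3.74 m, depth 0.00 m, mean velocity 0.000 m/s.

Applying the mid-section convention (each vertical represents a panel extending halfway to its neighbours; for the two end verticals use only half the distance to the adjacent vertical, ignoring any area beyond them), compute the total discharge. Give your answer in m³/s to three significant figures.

1.34 m³/s

w_2 = (1.36 − 0.00)/2 = 0.68 m; q_2 = 0.211 × 1.06 × 0.68 = 0.1521 m³/s
w_3 = (2.65 − 0.63)/2 = 1.01 m; q_3 = 0.257 × 1.80 × 1.01 = 0.4672 m³/s
w_4 = (3.11 − 1.36)/2 = 0.875 m; q_4 = 0.281 × 2.13 × 0.875 = 0.5237 m³/s
w_5 = (3.50 − 2.65)/2 = 0.425 m; q_5 = 0.249 × 1.31 × 0.425 = 0.1386 m³/s
w_6 = (3.74 − 3.11)/2 = 0.315 m; q_6 = 0.215 × 0.85 × 0.315 = 0.05757 m³/s
Stations 1, 7 contribute zero (depth or velocity is 0).
Q = Σ qᵢ = 1.339 m³/s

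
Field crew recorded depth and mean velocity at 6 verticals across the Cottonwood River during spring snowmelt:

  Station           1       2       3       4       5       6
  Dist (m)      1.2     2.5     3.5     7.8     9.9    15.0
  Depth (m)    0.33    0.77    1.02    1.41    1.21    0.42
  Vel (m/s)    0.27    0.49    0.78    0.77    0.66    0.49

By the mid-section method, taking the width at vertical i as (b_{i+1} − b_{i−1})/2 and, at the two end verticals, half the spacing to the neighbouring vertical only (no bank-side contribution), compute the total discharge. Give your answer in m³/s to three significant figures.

w_1 = (2.5 − 1.2)/2 = 0.65 m; q_1 = 0.27 × 0.33 × 0.65 = 0.05792 m³/s
w_2 = (3.5 − 1.2)/2 = 1.15 m; q_2 = 0.49 × 0.77 × 1.15 = 0.4339 m³/s
w_3 = (7.8 − 2.5)/2 = 2.65 m; q_3 = 0.78 × 1.02 × 2.65 = 2.108 m³/s
w_4 = (9.9 − 3.5)/2 = 3.2 m; q_4 = 0.77 × 1.41 × 3.2 = 3.474 m³/s
w_5 = (15.0 − 7.8)/2 = 3.6 m; q_5 = 0.66 × 1.21 × 3.6 = 2.875 m³/s
w_6 = (15.0 − 9.9)/2 = 2.55 m; q_6 = 0.49 × 0.42 × 2.55 = 0.5248 m³/s
Q = Σ qᵢ = 9.474 m³/s

9.47 m³/s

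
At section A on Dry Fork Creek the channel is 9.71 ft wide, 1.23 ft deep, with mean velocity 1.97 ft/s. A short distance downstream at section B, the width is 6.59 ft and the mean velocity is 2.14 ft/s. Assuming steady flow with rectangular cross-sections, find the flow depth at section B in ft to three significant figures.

Q = A₁V₁ = (9.71×1.23) × 1.97 = 23.53 ft³/s
d₂ = Q/(b₂ V₂) = 23.53/(6.59×2.14) = 1.668 ft

1.67 ft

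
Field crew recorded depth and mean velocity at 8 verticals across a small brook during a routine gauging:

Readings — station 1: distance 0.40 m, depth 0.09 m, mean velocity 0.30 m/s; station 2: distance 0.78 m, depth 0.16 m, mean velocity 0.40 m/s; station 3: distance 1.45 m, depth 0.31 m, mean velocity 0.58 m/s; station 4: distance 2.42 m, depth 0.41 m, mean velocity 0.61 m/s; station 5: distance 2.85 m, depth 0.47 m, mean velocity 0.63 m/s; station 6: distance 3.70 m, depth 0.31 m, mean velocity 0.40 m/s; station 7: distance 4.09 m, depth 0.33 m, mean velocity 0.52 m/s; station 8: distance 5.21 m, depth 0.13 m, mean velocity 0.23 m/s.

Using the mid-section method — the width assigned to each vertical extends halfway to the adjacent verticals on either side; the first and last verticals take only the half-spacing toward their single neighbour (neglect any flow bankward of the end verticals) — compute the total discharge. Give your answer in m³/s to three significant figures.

w_1 = (0.78 − 0.40)/2 = 0.19 m; q_1 = 0.30 × 0.09 × 0.19 = 0.005130 m³/s
w_2 = (1.45 − 0.40)/2 = 0.525 m; q_2 = 0.40 × 0.16 × 0.525 = 0.03360 m³/s
w_3 = (2.42 − 0.78)/2 = 0.82 m; q_3 = 0.58 × 0.31 × 0.82 = 0.1474 m³/s
w_4 = (2.85 − 1.45)/2 = 0.7 m; q_4 = 0.61 × 0.41 × 0.7 = 0.1751 m³/s
w_5 = (3.70 − 2.42)/2 = 0.64 m; q_5 = 0.63 × 0.47 × 0.64 = 0.1895 m³/s
w_6 = (4.09 − 2.85)/2 = 0.62 m; q_6 = 0.40 × 0.31 × 0.62 = 0.07688 m³/s
w_7 = (5.21 − 3.70)/2 = 0.755 m; q_7 = 0.52 × 0.33 × 0.755 = 0.1296 m³/s
w_8 = (5.21 − 4.09)/2 = 0.56 m; q_8 = 0.23 × 0.13 × 0.56 = 0.01674 m³/s
Q = Σ qᵢ = 0.7739 m³/s

0.774 m³/s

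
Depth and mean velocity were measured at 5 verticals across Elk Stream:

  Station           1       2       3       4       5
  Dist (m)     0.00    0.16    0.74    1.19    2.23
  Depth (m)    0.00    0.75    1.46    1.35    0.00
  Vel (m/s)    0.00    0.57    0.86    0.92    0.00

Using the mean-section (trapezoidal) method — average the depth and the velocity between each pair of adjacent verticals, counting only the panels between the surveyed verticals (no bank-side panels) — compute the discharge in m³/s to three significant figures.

Panel 1-2: Δb = 0.16 m, d̄ = (0.00+0.75)/2 = 0.375, v̄ = (0.00+0.57)/2 = 0.285 → q = 0.16×0.375×0.285 = 0.01710 m³/s
Panel 2-3: Δb = 0.58 m, d̄ = (0.75+1.46)/2 = 1.105, v̄ = (0.57+0.86)/2 = 0.715 → q = 0.58×1.105×0.715 = 0.4582 m³/s
Panel 3-4: Δb = 0.45 m, d̄ = (1.46+1.35)/2 = 1.405, v̄ = (0.86+0.92)/2 = 0.89 → q = 0.45×1.405×0.89 = 0.5627 m³/s
Panel 4-5: Δb = 1.04 m, d̄ = (1.35+0.00)/2 = 0.675, v̄ = (0.92+0.00)/2 = 0.46 → q = 1.04×0.675×0.46 = 0.3229 m³/s
Q = Σ q = 1.361 m³/s

1.36 m³/s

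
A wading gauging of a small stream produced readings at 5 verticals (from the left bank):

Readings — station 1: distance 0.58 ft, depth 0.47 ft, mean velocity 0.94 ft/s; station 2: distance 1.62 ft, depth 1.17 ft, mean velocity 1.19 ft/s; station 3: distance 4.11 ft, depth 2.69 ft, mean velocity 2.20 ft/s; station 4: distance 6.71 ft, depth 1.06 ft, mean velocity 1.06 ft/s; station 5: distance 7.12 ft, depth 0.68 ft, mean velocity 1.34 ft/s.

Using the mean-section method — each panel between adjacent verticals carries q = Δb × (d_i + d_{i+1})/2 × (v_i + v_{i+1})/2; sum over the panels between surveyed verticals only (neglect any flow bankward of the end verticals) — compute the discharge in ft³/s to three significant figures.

Panel 1-2: Δb = 1.04 ft, d̄ = (0.47+1.17)/2 = 0.82, v̄ = (0.94+1.19)/2 = 1.065 → q = 1.04×0.82×1.065 = 0.9082 ft³/s
Panel 2-3: Δb = 2.49 ft, d̄ = (1.17+2.69)/2 = 1.93, v̄ = (1.19+2.20)/2 = 1.695 → q = 2.49×1.93×1.695 = 8.146 ft³/s
Panel 3-4: Δb = 2.6 ft, d̄ = (2.69+1.06)/2 = 1.875, v̄ = (2.20+1.06)/2 = 1.63 → q = 2.6×1.875×1.63 = 7.946 ft³/s
Panel 4-5: Δb = 0.41 ft, d̄ = (1.06+0.68)/2 = 0.87, v̄ = (1.06+1.34)/2 = 1.2 → q = 0.41×0.87×1.2 = 0.4280 ft³/s
Q = Σ q = 17.43 ft³/s

17.4 ft³/s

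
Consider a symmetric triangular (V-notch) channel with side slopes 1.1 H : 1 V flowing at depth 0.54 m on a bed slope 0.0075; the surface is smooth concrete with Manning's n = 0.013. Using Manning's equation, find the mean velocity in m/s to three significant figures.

2.28 m/s

A = z·y² = 1.1×0.54² = 0.3208 m²
P = 2y√(1+z²) = 2×0.54×√(1+1.1²) = 1.606 m
R = A/P = 0.3208/1.606 = 0.1998 m
Q = (1/n)·A·R^(2/3)·S^(1/2) = (1/0.013) × 0.3208 × 0.1998^(2/3) × 0.0075^(1/2) = 0.7303 m³/s
V = Q/A = 0.7303/0.3208 = 2.277 m/s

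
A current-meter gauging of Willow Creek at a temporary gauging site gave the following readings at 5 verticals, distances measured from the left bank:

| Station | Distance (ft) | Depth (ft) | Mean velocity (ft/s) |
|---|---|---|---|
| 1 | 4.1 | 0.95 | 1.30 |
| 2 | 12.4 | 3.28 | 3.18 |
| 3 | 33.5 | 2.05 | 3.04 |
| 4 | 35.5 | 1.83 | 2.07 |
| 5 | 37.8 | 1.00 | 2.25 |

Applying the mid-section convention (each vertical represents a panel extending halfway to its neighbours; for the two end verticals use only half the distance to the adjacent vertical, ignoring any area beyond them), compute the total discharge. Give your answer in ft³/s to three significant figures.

w_1 = (12.4 − 4.1)/2 = 4.15 ft; q_1 = 1.30 × 0.95 × 4.15 = 5.125 ft³/s
w_2 = (33.5 − 4.1)/2 = 14.7 ft; q_2 = 3.18 × 3.28 × 14.7 = 153.3 ft³/s
w_3 = (35.5 − 12.4)/2 = 11.55 ft; q_3 = 3.04 × 2.05 × 11.55 = 71.98 ft³/s
w_4 = (37.8 − 33.5)/2 = 2.15 ft; q_4 = 2.07 × 1.83 × 2.15 = 8.144 ft³/s
w_5 = (37.8 − 35.5)/2 = 1.15 ft; q_5 = 2.25 × 1.00 × 1.15 = 2.588 ft³/s
Q = Σ qᵢ = 241.2 ft³/s

241 ft³/s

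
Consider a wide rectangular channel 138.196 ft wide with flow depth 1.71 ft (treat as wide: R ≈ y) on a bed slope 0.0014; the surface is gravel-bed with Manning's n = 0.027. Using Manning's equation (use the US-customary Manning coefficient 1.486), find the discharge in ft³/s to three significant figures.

A = b·y = 138.196 × 1.71 = 236.3 ft²
Wide channel: R ≈ y = 1.71 ft
Q = (1.486/n)·A·R^(2/3)·S^(1/2) = (1.486/0.027) × 236.3 × 1.710^(2/3) × 0.0014^(1/2) = 695.9 ft³/s

696 ft³/s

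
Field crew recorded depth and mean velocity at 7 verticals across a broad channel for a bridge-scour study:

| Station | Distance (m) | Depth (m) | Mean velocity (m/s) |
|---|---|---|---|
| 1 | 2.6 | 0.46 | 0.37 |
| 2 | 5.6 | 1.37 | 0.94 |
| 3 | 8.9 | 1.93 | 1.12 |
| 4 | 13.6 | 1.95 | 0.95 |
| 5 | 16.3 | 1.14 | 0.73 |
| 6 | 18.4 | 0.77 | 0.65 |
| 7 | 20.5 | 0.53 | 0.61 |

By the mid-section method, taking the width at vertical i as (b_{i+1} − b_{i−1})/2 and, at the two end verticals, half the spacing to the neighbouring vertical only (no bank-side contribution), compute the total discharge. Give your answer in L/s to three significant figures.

23200 L/s

w_1 = (5.6 − 2.6)/2 = 1.5 m; q_1 = 0.37 × 0.46 × 1.5 = 0.2553 m³/s
w_2 = (8.9 − 2.6)/2 = 3.15 m; q_2 = 0.94 × 1.37 × 3.15 = 4.057 m³/s
w_3 = (13.6 − 5.6)/2 = 4 m; q_3 = 1.12 × 1.93 × 4 = 8.646 m³/s
w_4 = (16.3 − 8.9)/2 = 3.7 m; q_4 = 0.95 × 1.95 × 3.7 = 6.854 m³/s
w_5 = (18.4 − 13.6)/2 = 2.4 m; q_5 = 0.73 × 1.14 × 2.4 = 1.997 m³/s
w_6 = (20.5 − 16.3)/2 = 2.1 m; q_6 = 0.65 × 0.77 × 2.1 = 1.051 m³/s
w_7 = (20.5 − 18.4)/2 = 1.05 m; q_7 = 0.61 × 0.53 × 1.05 = 0.3395 m³/s
Q = Σ qᵢ = 23.20 m³/s
= 23.20 × 1000 = 23200 L/s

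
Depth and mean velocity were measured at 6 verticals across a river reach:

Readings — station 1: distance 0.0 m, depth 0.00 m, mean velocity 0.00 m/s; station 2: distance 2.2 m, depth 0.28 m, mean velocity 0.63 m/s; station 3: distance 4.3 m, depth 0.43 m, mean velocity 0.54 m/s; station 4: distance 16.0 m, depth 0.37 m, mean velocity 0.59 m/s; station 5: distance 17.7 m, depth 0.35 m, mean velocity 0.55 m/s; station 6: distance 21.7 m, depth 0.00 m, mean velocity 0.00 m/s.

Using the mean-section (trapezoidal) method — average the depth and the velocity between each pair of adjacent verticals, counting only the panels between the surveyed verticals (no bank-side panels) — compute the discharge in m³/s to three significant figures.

Panel 1-2: Δb = 2.2 m, d̄ = (0.00+0.28)/2 = 0.14, v̄ = (0.00+0.63)/2 = 0.315 → q = 2.2×0.14×0.315 = 0.09702 m³/s
Panel 2-3: Δb = 2.1 m, d̄ = (0.28+0.43)/2 = 0.355, v̄ = (0.63+0.54)/2 = 0.585 → q = 2.1×0.355×0.585 = 0.4361 m³/s
Panel 3-4: Δb = 11.7 m, d̄ = (0.43+0.37)/2 = 0.4, v̄ = (0.54+0.59)/2 = 0.565 → q = 11.7×0.4×0.565 = 2.644 m³/s
Panel 4-5: Δb = 1.7 m, d̄ = (0.37+0.35)/2 = 0.36, v̄ = (0.59+0.55)/2 = 0.57 → q = 1.7×0.36×0.57 = 0.3488 m³/s
Panel 5-6: Δb = 4 m, d̄ = (0.35+0.00)/2 = 0.175, v̄ = (0.55+0.00)/2 = 0.275 → q = 4×0.175×0.275 = 0.1925 m³/s
Q = Σ q = 3.719 m³/s

3.72 m³/s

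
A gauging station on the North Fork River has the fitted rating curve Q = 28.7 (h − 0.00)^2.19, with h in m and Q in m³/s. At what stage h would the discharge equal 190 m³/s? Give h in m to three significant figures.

2.37 m

h − h₀ = (Q/C)^(1/b) = (190/28.7)^(1/2.19) = 2.370 m
h = 0.00 + 2.370 = 2.370 m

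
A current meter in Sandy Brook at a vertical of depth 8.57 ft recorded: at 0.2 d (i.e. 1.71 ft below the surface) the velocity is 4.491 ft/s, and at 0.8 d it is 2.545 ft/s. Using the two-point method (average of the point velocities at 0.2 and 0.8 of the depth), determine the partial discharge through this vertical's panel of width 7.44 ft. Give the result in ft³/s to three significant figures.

v̄ = (4.491 + 2.545) / 2 = 3.518 ft/s
q = v̄ × d × w = 3.518 × 8.57 × 7.44 = 224.3 ft³/s

224 ft³/s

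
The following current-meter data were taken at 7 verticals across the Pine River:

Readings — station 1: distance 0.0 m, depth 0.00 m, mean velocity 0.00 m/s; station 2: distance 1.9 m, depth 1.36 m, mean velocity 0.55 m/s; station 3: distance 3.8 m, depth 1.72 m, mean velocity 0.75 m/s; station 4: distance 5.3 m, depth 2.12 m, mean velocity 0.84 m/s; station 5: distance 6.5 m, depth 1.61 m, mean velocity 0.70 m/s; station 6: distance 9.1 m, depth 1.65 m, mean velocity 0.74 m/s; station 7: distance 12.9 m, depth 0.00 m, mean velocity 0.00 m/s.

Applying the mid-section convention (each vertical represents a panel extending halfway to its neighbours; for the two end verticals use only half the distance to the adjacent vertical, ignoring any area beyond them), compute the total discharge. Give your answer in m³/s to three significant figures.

12.1 m³/s

w_2 = (3.8 − 0.0)/2 = 1.9 m; q_2 = 0.55 × 1.36 × 1.9 = 1.421 m³/s
w_3 = (5.3 − 1.9)/2 = 1.7 m; q_3 = 0.75 × 1.72 × 1.7 = 2.193 m³/s
w_4 = (6.5 − 3.8)/2 = 1.35 m; q_4 = 0.84 × 2.12 × 1.35 = 2.404 m³/s
w_5 = (9.1 − 5.3)/2 = 1.9 m; q_5 = 0.70 × 1.61 × 1.9 = 2.141 m³/s
w_6 = (12.9 − 6.5)/2 = 3.2 m; q_6 = 0.74 × 1.65 × 3.2 = 3.907 m³/s
Stations 1, 7 contribute zero (depth or velocity is 0).
Q = Σ qᵢ = 12.07 m³/s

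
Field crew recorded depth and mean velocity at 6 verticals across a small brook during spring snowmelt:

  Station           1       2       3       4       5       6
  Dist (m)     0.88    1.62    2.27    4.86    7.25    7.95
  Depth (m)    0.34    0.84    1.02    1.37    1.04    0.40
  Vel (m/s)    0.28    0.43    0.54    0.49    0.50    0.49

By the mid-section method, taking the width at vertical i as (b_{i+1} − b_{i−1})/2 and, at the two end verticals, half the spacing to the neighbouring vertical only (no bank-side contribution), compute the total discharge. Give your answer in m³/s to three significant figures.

3.72 m³/s

w_1 = (1.62 − 0.88)/2 = 0.37 m; q_1 = 0.28 × 0.34 × 0.37 = 0.03522 m³/s
w_2 = (2.27 − 0.88)/2 = 0.695 m; q_2 = 0.43 × 0.84 × 0.695 = 0.2510 m³/s
w_3 = (4.86 − 1.62)/2 = 1.62 m; q_3 = 0.54 × 1.02 × 1.62 = 0.8923 m³/s
w_4 = (7.25 − 2.27)/2 = 2.49 m; q_4 = 0.49 × 1.37 × 2.49 = 1.672 m³/s
w_5 = (7.95 − 4.86)/2 = 1.545 m; q_5 = 0.50 × 1.04 × 1.545 = 0.8034 m³/s
w_6 = (7.95 − 7.25)/2 = 0.35 m; q_6 = 0.49 × 0.40 × 0.35 = 0.06860 m³/s
Q = Σ qᵢ = 3.722 m³/s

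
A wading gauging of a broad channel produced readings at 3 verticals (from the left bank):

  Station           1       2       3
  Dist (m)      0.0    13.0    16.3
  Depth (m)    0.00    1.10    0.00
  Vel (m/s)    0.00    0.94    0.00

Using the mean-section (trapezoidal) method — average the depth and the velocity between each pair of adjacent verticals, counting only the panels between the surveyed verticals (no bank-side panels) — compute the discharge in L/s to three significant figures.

4210 L/s

Panel 1-2: Δb = 13 m, d̄ = (0.00+1.10)/2 = 0.55, v̄ = (0.00+0.94)/2 = 0.47 → q = 13×0.55×0.47 = 3.361 m³/s
Panel 2-3: Δb = 3.3 m, d̄ = (1.10+0.00)/2 = 0.55, v̄ = (0.94+0.00)/2 = 0.47 → q = 3.3×0.55×0.47 = 0.8531 m³/s
Q = Σ q = 4.214 m³/s
= 4.214 × 1000 = 4214 L/s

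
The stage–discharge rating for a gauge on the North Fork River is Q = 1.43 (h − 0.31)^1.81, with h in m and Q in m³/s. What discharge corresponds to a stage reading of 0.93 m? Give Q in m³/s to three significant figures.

0.602 m³/s

Q = 1.43 × (0.93 − 0.31)^1.81 = 1.43 × 0.62^1.81 = 0.6020 m³/s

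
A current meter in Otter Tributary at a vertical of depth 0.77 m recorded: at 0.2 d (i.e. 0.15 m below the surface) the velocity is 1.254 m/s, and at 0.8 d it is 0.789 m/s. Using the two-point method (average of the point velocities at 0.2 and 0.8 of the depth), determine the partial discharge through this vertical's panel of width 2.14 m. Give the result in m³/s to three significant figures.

v̄ = (1.254 + 0.789) / 2 = 1.022 m/s
q = v̄ × d × w = 1.022 × 0.77 × 2.14 = 1.683 m³/s

1.68 m³/s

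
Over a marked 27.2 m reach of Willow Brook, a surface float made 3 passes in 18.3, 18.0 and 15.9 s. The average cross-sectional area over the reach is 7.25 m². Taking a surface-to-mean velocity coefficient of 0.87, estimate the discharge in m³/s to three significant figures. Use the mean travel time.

t̄ = (18.3 + 18.0 + 15.9) / 3 = 17.4 s
v_surface = L / t̄ = 27.2 / 17.4 = 1.563 m/s
v_mean = 0.87 × 1.563 = 1.360 m/s
Q = A × v_mean = 7.25 × 1.360 = 9.860 m³/s

9.86 m³/s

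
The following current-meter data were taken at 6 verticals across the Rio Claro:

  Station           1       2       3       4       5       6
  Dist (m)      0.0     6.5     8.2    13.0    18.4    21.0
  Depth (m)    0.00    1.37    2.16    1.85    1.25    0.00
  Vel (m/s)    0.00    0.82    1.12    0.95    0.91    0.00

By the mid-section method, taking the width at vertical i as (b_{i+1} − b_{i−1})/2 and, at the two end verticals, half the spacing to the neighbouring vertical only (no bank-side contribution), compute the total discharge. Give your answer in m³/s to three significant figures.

26.0 m³/s

w_2 = (8.2 − 0.0)/2 = 4.1 m; q_2 = 0.82 × 1.37 × 4.1 = 4.606 m³/s
w_3 = (13.0 − 6.5)/2 = 3.25 m; q_3 = 1.12 × 2.16 × 3.25 = 7.862 m³/s
w_4 = (18.4 − 8.2)/2 = 5.1 m; q_4 = 0.95 × 1.85 × 5.1 = 8.963 m³/s
w_5 = (21.0 − 13.0)/2 = 4 m; q_5 = 0.91 × 1.25 × 4 = 4.550 m³/s
Stations 1, 6 contribute zero (depth or velocity is 0).
Q = Σ qᵢ = 25.98 m³/s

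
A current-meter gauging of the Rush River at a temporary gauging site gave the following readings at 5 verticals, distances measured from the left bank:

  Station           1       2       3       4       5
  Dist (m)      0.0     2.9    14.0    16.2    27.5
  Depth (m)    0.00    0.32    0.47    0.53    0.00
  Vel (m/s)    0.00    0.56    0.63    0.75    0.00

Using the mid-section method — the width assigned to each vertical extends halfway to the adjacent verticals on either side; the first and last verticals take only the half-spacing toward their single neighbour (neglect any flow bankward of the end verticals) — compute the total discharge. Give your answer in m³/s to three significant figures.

w_2 = (14.0 − 0.0)/2 = 7 m; q_2 = 0.56 × 0.32 × 7 = 1.254 m³/s
w_3 = (16.2 − 2.9)/2 = 6.65 m; q_3 = 0.63 × 0.47 × 6.65 = 1.969 m³/s
w_4 = (27.5 − 14.0)/2 = 6.75 m; q_4 = 0.75 × 0.53 × 6.75 = 2.683 m³/s
Stations 1, 5 contribute zero (depth or velocity is 0).
Q = Σ qᵢ = 5.907 m³/s

5.91 m³/s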